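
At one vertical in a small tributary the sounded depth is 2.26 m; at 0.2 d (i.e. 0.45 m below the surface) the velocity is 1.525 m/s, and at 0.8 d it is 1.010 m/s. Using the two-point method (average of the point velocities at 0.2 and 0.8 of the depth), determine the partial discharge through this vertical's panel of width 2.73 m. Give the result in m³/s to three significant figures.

v̄ = (1.525 + 1.010) / 2 = 1.268 m/s
q = v̄ × d × w = 1.268 × 2.26 × 2.73 = 7.820 m³/s

7.82 m³/s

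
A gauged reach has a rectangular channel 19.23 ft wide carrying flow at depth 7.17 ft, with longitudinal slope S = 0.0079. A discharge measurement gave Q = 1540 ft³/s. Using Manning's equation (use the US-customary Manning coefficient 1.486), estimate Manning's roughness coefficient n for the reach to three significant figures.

A = b·y = 19.23 × 7.17 = 137.9 ft²
P = b + 2y = 19.23 + 2×7.17 = 33.57 ft
R = A/P = 137.9/33.57 = 4.107 ft
n = (1.486/Q)·A·R^(2/3)·S^(1/2) = (1.486/1540) × 137.9 × 2.565 × 0.08888 = 0.03033

0.0303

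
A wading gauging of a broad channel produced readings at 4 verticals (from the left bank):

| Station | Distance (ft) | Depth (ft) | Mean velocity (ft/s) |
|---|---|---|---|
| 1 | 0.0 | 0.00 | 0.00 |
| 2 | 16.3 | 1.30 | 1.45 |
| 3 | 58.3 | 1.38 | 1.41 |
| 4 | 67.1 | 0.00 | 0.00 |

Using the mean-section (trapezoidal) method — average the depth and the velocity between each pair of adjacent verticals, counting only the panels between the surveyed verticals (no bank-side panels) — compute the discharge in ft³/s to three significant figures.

92.4 ft³/s

Panel 1-2: Δb = 16.3 ft, d̄ = (0.00+1.30)/2 = 0.65, v̄ = (0.00+1.45)/2 = 0.725 → q = 16.3×0.65×0.725 = 7.681 ft³/s
Panel 2-3: Δb = 42 ft, d̄ = (1.30+1.38)/2 = 1.34, v̄ = (1.45+1.41)/2 = 1.43 → q = 42×1.34×1.43 = 80.48 ft³/s
Panel 3-4: Δb = 8.8 ft, d̄ = (1.38+0.00)/2 = 0.69, v̄ = (1.41+0.00)/2 = 0.705 → q = 8.8×0.69×0.705 = 4.281 ft³/s
Q = Σ q = 92.44 ft³/s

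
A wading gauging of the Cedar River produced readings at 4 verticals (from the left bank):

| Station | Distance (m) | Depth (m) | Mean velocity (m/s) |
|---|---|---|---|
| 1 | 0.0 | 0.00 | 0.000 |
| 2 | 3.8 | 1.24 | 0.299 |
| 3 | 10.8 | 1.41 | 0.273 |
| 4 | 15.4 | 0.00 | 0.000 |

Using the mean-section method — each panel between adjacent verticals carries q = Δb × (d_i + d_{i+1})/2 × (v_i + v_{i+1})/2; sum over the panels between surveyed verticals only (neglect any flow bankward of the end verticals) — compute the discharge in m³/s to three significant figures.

Panel 1-2: Δb = 3.8 m, d̄ = (0.00+1.24)/2 = 0.62, v̄ = (0.000+0.299)/2 = 0.1495 → q = 3.8×0.62×0.1495 = 0.3522 m³/s
Panel 2-3: Δb = 7 m, d̄ = (1.24+1.41)/2 = 1.325, v̄ = (0.299+0.273)/2 = 0.286 → q = 7×1.325×0.286 = 2.653 m³/s
Panel 3-4: Δb = 4.6 m, d̄ = (1.41+0.00)/2 = 0.705, v̄ = (0.273+0.000)/2 = 0.1365 → q = 4.6×0.705×0.1365 = 0.4427 m³/s
Q = Σ q = 3.448 m³/s

3.45 m³/s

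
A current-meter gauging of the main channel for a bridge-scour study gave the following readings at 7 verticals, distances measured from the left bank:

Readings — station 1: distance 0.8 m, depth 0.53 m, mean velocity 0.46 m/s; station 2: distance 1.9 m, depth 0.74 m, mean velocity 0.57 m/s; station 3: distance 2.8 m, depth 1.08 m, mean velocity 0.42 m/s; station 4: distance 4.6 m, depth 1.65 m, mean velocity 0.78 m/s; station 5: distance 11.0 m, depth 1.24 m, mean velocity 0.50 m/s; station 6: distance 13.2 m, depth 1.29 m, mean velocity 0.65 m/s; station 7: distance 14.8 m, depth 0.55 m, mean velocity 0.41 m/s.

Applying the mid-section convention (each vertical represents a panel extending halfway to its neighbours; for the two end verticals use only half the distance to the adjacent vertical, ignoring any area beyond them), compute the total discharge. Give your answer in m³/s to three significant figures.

w_1 = (1.9 − 0.8)/2 = 0.55 m; q_1 = 0.46 × 0.53 × 0.55 = 0.1341 m³/s
w_2 = (2.8 − 0.8)/2 = 1 m; q_2 = 0.57 × 0.74 × 1 = 0.4218 m³/s
w_3 = (4.6 − 1.9)/2 = 1.35 m; q_3 = 0.42 × 1.08 × 1.35 = 0.6124 m³/s
w_4 = (11.0 − 2.8)/2 = 4.1 m; q_4 = 0.78 × 1.65 × 4.1 = 5.277 m³/s
w_5 = (13.2 − 4.6)/2 = 4.3 m; q_5 = 0.50 × 1.24 × 4.3 = 2.666 m³/s
w_6 = (14.8 − 11.0)/2 = 1.9 m; q_6 = 0.65 × 1.29 × 1.9 = 1.593 m³/s
w_7 = (14.8 − 13.2)/2 = 0.8 m; q_7 = 0.41 × 0.55 × 0.8 = 0.1804 m³/s
Q = Σ qᵢ = 10.88 m³/s

10.9 m³/s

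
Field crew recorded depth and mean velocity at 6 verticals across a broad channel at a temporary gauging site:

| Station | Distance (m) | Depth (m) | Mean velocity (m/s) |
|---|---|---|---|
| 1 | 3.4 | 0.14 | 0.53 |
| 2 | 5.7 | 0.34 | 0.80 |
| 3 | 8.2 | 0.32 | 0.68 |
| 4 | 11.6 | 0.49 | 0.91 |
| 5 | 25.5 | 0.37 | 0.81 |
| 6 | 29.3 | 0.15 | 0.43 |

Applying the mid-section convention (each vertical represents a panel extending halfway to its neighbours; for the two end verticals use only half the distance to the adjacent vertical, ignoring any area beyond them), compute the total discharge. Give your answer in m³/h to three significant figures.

28800 m³/h

w_1 = (5.7 − 3.4)/2 = 1.15 m; q_1 = 0.53 × 0.14 × 1.15 = 0.08533 m³/s
w_2 = (8.2 − 3.4)/2 = 2.4 m; q_2 = 0.80 × 0.34 × 2.4 = 0.6528 m³/s
w_3 = (11.6 − 5.7)/2 = 2.95 m; q_3 = 0.68 × 0.32 × 2.95 = 0.6419 m³/s
w_4 = (25.5 − 8.2)/2 = 8.65 m; q_4 = 0.91 × 0.49 × 8.65 = 3.857 m³/s
w_5 = (29.3 − 11.6)/2 = 8.85 m; q_5 = 0.81 × 0.37 × 8.85 = 2.652 m³/s
w_6 = (29.3 − 25.5)/2 = 1.9 m; q_6 = 0.43 × 0.15 × 1.9 = 0.1226 m³/s
Q = Σ qᵢ = 8.012 m³/s
= 8.012 × 3600 = 28840 m³/h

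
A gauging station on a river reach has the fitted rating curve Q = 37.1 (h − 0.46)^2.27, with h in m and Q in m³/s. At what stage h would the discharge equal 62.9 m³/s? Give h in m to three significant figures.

1.72 m

h − h₀ = (Q/C)^(1/b) = (62.9/37.1)^(1/2.27) = 1.262 m
h = 0.46 + 1.262 = 1.722 m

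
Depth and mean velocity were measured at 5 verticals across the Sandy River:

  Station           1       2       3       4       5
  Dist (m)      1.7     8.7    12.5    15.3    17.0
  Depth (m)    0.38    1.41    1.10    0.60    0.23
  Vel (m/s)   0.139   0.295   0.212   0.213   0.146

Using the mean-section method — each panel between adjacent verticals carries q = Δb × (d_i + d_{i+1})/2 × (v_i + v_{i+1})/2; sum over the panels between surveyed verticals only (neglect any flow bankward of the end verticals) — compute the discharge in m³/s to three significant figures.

Panel 1-2: Δb = 7 m, d̄ = (0.38+1.41)/2 = 0.895, v̄ = (0.139+0.295)/2 = 0.217 → q = 7×0.895×0.217 = 1.360 m³/s
Panel 2-3: Δb = 3.8 m, d̄ = (1.41+1.10)/2 = 1.255, v̄ = (0.295+0.212)/2 = 0.2535 → q = 3.8×1.255×0.2535 = 1.209 m³/s
Panel 3-4: Δb = 2.8 m, d̄ = (1.10+0.60)/2 = 0.85, v̄ = (0.212+0.213)/2 = 0.2125 → q = 2.8×0.85×0.2125 = 0.5058 m³/s
Panel 4-5: Δb = 1.7 m, d̄ = (0.60+0.23)/2 = 0.415, v̄ = (0.213+0.146)/2 = 0.1795 → q = 1.7×0.415×0.1795 = 0.1266 m³/s
Q = Σ q = 3.201 m³/s

3.20 m³/s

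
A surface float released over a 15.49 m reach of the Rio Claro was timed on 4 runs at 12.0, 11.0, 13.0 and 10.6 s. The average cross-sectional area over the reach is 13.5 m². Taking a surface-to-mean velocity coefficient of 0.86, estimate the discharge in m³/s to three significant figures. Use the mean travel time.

t̄ = (12.0 + 11.0 + 13.0 + 10.6) / 4 = 11.65 s
v_surface = L / t̄ = 15.49 / 11.65 = 1.330 m/s
v_mean = 0.86 × 1.330 = 1.143 m/s
Q = A × v_mean = 13.5 × 1.143 = 15.44 m³/s

15.4 m³/s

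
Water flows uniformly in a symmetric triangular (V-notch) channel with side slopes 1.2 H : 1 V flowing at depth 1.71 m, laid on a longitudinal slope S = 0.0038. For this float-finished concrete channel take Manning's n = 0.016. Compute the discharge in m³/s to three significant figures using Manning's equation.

A = z·y² = 1.2×1.71² = 3.509 m²
P = 2y√(1+z²) = 2×1.71×√(1+1.2²) = 5.342 m
R = A/P = 3.509/5.342 = 0.6568 m
Q = (1/n)·A·R^(2/3)·S^(1/2) = (1/0.016) × 3.509 × 0.6568^(2/3) × 0.0038^(1/2) = 10.22 m³/s

10.2 m³/s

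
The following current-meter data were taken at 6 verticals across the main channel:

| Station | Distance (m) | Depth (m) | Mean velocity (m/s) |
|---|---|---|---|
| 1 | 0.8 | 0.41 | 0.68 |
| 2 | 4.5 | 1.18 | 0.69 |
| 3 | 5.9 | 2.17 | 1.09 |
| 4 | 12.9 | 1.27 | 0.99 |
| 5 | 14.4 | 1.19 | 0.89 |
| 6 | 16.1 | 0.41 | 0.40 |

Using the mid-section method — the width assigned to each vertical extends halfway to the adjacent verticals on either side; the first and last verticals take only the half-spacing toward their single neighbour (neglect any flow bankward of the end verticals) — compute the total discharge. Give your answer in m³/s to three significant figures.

19.7 m³/s

w_1 = (4.5 − 0.8)/2 = 1.85 m; q_1 = 0.68 × 0.41 × 1.85 = 0.5158 m³/s
w_2 = (5.9 − 0.8)/2 = 2.55 m; q_2 = 0.69 × 1.18 × 2.55 = 2.076 m³/s
w_3 = (12.9 − 4.5)/2 = 4.2 m; q_3 = 1.09 × 2.17 × 4.2 = 9.934 m³/s
w_4 = (14.4 − 5.9)/2 = 4.25 m; q_4 = 0.99 × 1.27 × 4.25 = 5.344 m³/s
w_5 = (16.1 − 12.9)/2 = 1.6 m; q_5 = 0.89 × 1.19 × 1.6 = 1.695 m³/s
w_6 = (16.1 − 14.4)/2 = 0.85 m; q_6 = 0.40 × 0.41 × 0.85 = 0.1394 m³/s
Q = Σ qᵢ = 19.70 m³/s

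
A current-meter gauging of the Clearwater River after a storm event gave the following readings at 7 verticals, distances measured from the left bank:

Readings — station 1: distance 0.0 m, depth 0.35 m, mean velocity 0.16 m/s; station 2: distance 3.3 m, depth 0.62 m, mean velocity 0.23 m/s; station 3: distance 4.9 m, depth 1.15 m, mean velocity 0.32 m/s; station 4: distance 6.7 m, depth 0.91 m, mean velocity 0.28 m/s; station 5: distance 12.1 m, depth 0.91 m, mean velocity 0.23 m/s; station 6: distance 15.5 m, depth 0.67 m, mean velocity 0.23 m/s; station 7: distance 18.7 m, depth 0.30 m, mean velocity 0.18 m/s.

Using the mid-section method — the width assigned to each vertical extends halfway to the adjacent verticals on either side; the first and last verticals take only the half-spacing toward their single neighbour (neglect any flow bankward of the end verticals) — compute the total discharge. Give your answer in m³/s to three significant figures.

w_1 = (3.3 − 0.0)/2 = 1.65 m; q_1 = 0.16 × 0.35 × 1.65 = 0.09240 m³/s
w_2 = (4.9 − 0.0)/2 = 2.45 m; q_2 = 0.23 × 0.62 × 2.45 = 0.3494 m³/s
w_3 = (6.7 − 3.3)/2 = 1.7 m; q_3 = 0.32 × 1.15 × 1.7 = 0.6256 m³/s
w_4 = (12.1 − 4.9)/2 = 3.6 m; q_4 = 0.28 × 0.91 × 3.6 = 0.9173 m³/s
w_5 = (15.5 − 6.7)/2 = 4.4 m; q_5 = 0.23 × 0.91 × 4.4 = 0.9209 m³/s
w_6 = (18.7 − 12.1)/2 = 3.3 m; q_6 = 0.23 × 0.67 × 3.3 = 0.5085 m³/s
w_7 = (18.7 − 15.5)/2 = 1.6 m; q_7 = 0.18 × 0.30 × 1.6 = 0.08640 m³/s
Q = Σ qᵢ = 3.501 m³/s

3.50 m³/s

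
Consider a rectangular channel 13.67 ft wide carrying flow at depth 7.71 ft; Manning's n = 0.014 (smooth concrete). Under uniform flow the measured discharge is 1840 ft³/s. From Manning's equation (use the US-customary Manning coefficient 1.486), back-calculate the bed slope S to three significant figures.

A = b·y = 13.67 × 7.71 = 105.4 ft²
P = b + 2y = 13.67 + 2×7.71 = 29.09 ft
R = A/P = 105.4/29.09 = 3.623 ft
S = (Q·n / (1.486·A·R^(2/3)))² = (1840×0.014 / (1.486×105.4×2.359))² = 0.004861

0.00486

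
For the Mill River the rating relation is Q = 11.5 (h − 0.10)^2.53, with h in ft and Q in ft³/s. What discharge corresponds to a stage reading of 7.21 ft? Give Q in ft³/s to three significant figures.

Q = 11.5 × (7.21 − 0.10)^2.53 = 11.5 × 7.11^2.53 = 1644 ft³/s

1640 ft³/s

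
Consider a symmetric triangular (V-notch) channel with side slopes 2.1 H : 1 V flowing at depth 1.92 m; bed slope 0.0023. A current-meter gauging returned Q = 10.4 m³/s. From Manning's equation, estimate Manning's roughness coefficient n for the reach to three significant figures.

0.0325

A = z·y² = 2.1×1.92² = 7.741 m²
P = 2y√(1+z²) = 2×1.92×√(1+2.1²) = 8.932 m
R = A/P = 7.741/8.932 = 0.8667 m
n = (1/Q)·A·R^(2/3)·S^(1/2) = (1/10.4) × 7.741 × 0.9091 × 0.04796 = 0.03245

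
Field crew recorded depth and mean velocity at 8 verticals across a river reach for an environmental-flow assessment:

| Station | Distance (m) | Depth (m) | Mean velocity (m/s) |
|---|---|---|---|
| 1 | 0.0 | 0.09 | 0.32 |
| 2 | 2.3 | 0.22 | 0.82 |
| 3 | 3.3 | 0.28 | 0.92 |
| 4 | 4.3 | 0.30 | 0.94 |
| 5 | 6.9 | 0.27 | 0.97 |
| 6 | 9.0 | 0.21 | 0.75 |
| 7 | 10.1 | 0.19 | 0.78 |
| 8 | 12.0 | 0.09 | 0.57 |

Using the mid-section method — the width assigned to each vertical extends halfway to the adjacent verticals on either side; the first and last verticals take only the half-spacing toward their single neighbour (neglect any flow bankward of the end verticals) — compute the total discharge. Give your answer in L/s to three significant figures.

2230 L/s

w_1 = (2.3 − 0.0)/2 = 1.15 m; q_1 = 0.32 × 0.09 × 1.15 = 0.03312 m³/s
w_2 = (3.3 − 0.0)/2 = 1.65 m; q_2 = 0.82 × 0.22 × 1.65 = 0.2977 m³/s
w_3 = (4.3 − 2.3)/2 = 1 m; q_3 = 0.92 × 0.28 × 1 = 0.2576 m³/s
w_4 = (6.9 − 3.3)/2 = 1.8 m; q_4 = 0.94 × 0.30 × 1.8 = 0.5076 m³/s
w_5 = (9.0 − 4.3)/2 = 2.35 m; q_5 = 0.97 × 0.27 × 2.35 = 0.6155 m³/s
w_6 = (10.1 − 6.9)/2 = 1.6 m; q_6 = 0.75 × 0.21 × 1.6 = 0.2520 m³/s
w_7 = (12.0 − 9.0)/2 = 1.5 m; q_7 = 0.78 × 0.19 × 1.5 = 0.2223 m³/s
w_8 = (12.0 − 10.1)/2 = 0.95 m; q_8 = 0.57 × 0.09 × 0.95 = 0.04874 m³/s
Q = Σ qᵢ = 2.234 m³/s
= 2.234 × 1000 = 2234 L/s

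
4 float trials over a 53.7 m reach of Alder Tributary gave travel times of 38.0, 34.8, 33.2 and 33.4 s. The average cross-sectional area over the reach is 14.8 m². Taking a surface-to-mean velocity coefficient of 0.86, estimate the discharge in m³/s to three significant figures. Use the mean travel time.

19.6 m³/s

t̄ = (38.0 + 34.8 + 33.2 + 33.4) / 4 = 34.85 s
v_surface = L / t̄ = 53.7 / 34.85 = 1.541 m/s
v_mean = 0.86 × 1.541 = 1.325 m/s
Q = A × v_mean = 14.8 × 1.325 = 19.61 m³/s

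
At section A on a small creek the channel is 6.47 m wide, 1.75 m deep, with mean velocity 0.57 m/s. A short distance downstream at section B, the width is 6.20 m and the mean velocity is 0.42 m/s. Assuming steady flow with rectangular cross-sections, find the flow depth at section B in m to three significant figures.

2.48 m

Q = A₁V₁ = (6.47×1.75) × 0.57 = 6.454 m³/s
d₂ = Q/(b₂ V₂) = 6.454/(6.20×0.42) = 2.478 m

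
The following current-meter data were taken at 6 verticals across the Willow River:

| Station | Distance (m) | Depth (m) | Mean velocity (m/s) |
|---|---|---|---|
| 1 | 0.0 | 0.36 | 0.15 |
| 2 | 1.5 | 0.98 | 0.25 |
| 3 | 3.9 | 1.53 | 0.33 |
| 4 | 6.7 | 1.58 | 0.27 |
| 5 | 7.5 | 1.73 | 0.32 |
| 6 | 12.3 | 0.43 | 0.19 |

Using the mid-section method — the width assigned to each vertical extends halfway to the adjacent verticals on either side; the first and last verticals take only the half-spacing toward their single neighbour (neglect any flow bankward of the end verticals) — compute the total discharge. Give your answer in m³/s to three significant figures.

4.35 m³/s

w_1 = (1.5 − 0.0)/2 = 0.75 m; q_1 = 0.15 × 0.36 × 0.75 = 0.04050 m³/s
w_2 = (3.9 − 0.0)/2 = 1.95 m; q_2 = 0.25 × 0.98 × 1.95 = 0.4778 m³/s
w_3 = (6.7 − 1.5)/2 = 2.6 m; q_3 = 0.33 × 1.53 × 2.6 = 1.313 m³/s
w_4 = (7.5 − 3.9)/2 = 1.8 m; q_4 = 0.27 × 1.58 × 1.8 = 0.7679 m³/s
w_5 = (12.3 − 6.7)/2 = 2.8 m; q_5 = 0.32 × 1.73 × 2.8 = 1.550 m³/s
w_6 = (12.3 − 7.5)/2 = 2.4 m; q_6 = 0.19 × 0.43 × 2.4 = 0.1961 m³/s
Q = Σ qᵢ = 4.345 m³/s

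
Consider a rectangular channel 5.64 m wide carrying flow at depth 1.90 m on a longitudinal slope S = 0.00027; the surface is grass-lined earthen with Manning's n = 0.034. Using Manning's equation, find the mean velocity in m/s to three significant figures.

0.526 m/s

A = b·y = 5.64 × 1.90 = 10.72 m²
P = b + 2y = 5.64 + 2×1.90 = 9.440 m
R = A/P = 10.72/9.440 = 1.135 m
Q = (1/n)·A·R^(2/3)·S^(1/2) = (1/0.034) × 10.72 × 1.135^(2/3) × 0.00027^(1/2) = 5.636 m³/s
V = Q/A = 5.636/10.72 = 0.5259 m/s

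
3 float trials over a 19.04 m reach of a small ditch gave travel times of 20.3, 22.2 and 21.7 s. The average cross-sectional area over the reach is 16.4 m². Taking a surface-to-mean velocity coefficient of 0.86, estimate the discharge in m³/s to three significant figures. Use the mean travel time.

t̄ = (20.3 + 22.2 + 21.7) / 3 = 21.4 s
v_surface = L / t̄ = 19.04 / 21.4 = 0.8897 m/s
v_mean = 0.86 × 0.8897 = 0.7652 m/s
Q = A × v_mean = 16.4 × 0.7652 = 12.55 m³/s

12.5 m³/s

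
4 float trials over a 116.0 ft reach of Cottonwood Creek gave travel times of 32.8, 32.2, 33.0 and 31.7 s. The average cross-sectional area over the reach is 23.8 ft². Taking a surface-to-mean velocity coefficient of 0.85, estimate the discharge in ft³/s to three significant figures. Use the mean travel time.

t̄ = (32.8 + 32.2 + 33.0 + 31.7) / 4 = 32.425 s
v_surface = L / t̄ = 116.0 / 32.425 = 3.577 ft/s
v_mean = 0.85 × 3.577 = 3.041 ft/s
Q = A × v_mean = 23.8 × 3.041 = 72.37 ft³/s

72.4 ft³/s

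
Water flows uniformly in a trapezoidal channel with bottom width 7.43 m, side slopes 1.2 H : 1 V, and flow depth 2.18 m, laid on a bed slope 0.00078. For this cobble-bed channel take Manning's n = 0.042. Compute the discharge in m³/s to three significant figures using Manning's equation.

19.4 m³/s

A = (b + z·y)·y = (7.43 + 1.2×2.18)×2.18 = 21.90 m²
P = b + 2y√(1+z²) = 7.43 + 2×2.18×√(1+1.2²) = 14.24 m
R = A/P = 21.90/14.24 = 1.538 m
Q = (1/n)·A·R^(2/3)·S^(1/2) = (1/0.042) × 21.90 × 1.538^(2/3) × 0.00078^(1/2) = 19.40 m³/s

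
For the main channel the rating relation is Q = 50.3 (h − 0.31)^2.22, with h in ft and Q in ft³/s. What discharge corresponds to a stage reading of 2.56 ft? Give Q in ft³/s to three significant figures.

Q = 50.3 × (2.56 − 0.31)^2.22 = 50.3 × 2.25^2.22 = 304.4 ft³/s

304 ft³/s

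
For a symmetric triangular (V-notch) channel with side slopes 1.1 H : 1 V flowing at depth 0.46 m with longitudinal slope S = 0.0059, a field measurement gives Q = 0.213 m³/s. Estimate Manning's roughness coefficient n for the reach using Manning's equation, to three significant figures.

A = z·y² = 1.1×0.46² = 0.2328 m²
P = 2y√(1+z²) = 2×0.46×√(1+1.1²) = 1.368 m
R = A/P = 0.2328/1.368 = 0.1702 m
n = (1/Q)·A·R^(2/3)·S^(1/2) = (1/0.213) × 0.2328 × 0.3071 × 0.07681 = 0.02578

0.0258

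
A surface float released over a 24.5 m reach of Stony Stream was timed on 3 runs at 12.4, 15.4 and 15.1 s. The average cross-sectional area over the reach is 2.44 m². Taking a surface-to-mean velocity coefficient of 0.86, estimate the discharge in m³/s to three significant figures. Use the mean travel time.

t̄ = (12.4 + 15.4 + 15.1) / 3 = 14.3 s
v_surface = L / t̄ = 24.5 / 14.3 = 1.713 m/s
v_mean = 0.86 × 1.713 = 1.473 m/s
Q = A × v_mean = 2.44 × 1.473 = 3.595 m³/s

3.60 m³/s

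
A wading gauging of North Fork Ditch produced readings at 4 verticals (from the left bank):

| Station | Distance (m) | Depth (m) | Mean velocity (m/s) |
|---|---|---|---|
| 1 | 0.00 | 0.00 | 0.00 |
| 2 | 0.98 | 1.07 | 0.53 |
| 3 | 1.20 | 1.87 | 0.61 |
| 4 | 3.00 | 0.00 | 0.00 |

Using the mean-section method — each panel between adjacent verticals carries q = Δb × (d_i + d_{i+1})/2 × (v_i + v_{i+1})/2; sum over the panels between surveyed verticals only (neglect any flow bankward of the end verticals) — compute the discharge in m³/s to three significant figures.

0.837 m³/s

Panel 1-2: Δb = 0.98 m, d̄ = (0.00+1.07)/2 = 0.535, v̄ = (0.00+0.53)/2 = 0.265 → q = 0.98×0.535×0.265 = 0.1389 m³/s
Panel 2-3: Δb = 0.22 m, d̄ = (1.07+1.87)/2 = 1.47, v̄ = (0.53+0.61)/2 = 0.57 → q = 0.22×1.47×0.57 = 0.1843 m³/s
Panel 3-4: Δb = 1.8 m, d̄ = (1.87+0.00)/2 = 0.935, v̄ = (0.61+0.00)/2 = 0.305 → q = 1.8×0.935×0.305 = 0.5133 m³/s
Q = Σ q = 0.8366 m³/s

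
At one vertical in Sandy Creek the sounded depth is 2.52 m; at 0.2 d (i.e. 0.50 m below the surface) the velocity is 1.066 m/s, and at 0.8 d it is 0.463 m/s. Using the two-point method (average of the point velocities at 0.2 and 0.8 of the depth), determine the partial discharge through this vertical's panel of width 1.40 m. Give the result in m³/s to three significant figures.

v̄ = (1.066 + 0.463) / 2 = 0.7645 m/s
q = v̄ × d × w = 0.7645 × 2.52 × 1.40 = 2.697 m³/s

2.70 m³/s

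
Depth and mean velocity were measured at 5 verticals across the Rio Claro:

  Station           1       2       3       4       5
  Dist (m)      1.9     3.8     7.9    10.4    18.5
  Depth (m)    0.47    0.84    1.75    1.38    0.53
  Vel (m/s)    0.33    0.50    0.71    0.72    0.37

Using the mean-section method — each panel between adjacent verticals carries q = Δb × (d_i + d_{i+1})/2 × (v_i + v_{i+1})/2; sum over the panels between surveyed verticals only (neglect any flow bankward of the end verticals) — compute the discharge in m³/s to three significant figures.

Panel 1-2: Δb = 1.9 m, d̄ = (0.47+0.84)/2 = 0.655, v̄ = (0.33+0.50)/2 = 0.415 → q = 1.9×0.655×0.415 = 0.5165 m³/s
Panel 2-3: Δb = 4.1 m, d̄ = (0.84+1.75)/2 = 1.295, v̄ = (0.50+0.71)/2 = 0.605 → q = 4.1×1.295×0.605 = 3.212 m³/s
Panel 3-4: Δb = 2.5 m, d̄ = (1.75+1.38)/2 = 1.565, v̄ = (0.71+0.72)/2 = 0.715 → q = 2.5×1.565×0.715 = 2.797 m³/s
Panel 4-5: Δb = 8.1 m, d̄ = (1.38+0.53)/2 = 0.955, v̄ = (0.72+0.37)/2 = 0.545 → q = 8.1×0.955×0.545 = 4.216 m³/s
Q = Σ q = 10.74 m³/s

10.7 m³/s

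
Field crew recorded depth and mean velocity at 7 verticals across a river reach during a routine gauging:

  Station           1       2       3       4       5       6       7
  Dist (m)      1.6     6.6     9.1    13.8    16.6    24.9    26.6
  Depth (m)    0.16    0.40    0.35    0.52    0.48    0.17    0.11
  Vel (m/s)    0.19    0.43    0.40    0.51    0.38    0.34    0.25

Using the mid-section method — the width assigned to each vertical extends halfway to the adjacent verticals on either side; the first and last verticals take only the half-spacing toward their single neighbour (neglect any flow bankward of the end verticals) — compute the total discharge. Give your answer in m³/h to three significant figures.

w_1 = (6.6 − 1.6)/2 = 2.5 m; q_1 = 0.19 × 0.16 × 2.5 = 0.07600 m³/s
w_2 = (9.1 − 1.6)/2 = 3.75 m; q_2 = 0.43 × 0.40 × 3.75 = 0.6450 m³/s
w_3 = (13.8 − 6.6)/2 = 3.6 m; q_3 = 0.40 × 0.35 × 3.6 = 0.5040 m³/s
w_4 = (16.6 − 9.1)/2 = 3.75 m; q_4 = 0.51 × 0.52 × 3.75 = 0.9945 m³/s
w_5 = (24.9 − 13.8)/2 = 5.55 m; q_5 = 0.38 × 0.48 × 5.55 = 1.012 m³/s
w_6 = (26.6 − 16.6)/2 = 5 m; q_6 = 0.34 × 0.17 × 5 = 0.2890 m³/s
w_7 = (26.6 − 24.9)/2 = 0.85 m; q_7 = 0.25 × 0.11 × 0.85 = 0.02338 m³/s
Q = Σ qᵢ = 3.544 m³/s
= 3.544 × 3600 = 12760 m³/h

12800 m³/h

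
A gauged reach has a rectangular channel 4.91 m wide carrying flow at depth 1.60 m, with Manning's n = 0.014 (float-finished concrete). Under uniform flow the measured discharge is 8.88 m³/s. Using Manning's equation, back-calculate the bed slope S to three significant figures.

A = b·y = 4.91 × 1.60 = 7.856 m²
P = b + 2y = 4.91 + 2×1.60 = 8.110 m
R = A/P = 7.856/8.110 = 0.9687 m
S = (Q·n / (1·A·R^(2/3)))² = (8.88×0.014 / (1×7.856×0.9790))² = 0.0002613

0.000261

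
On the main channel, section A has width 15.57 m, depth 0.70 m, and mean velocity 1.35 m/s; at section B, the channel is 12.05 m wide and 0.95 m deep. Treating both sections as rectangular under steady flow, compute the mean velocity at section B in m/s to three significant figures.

Q = A₁V₁ = (15.57×0.70) × 1.35 = 14.71 m³/s
A₂ = 12.05 × 0.95 = 11.45 m²
V₂ = Q/A₂ = 14.71/11.45 = 1.285 m/s

1.29 m/s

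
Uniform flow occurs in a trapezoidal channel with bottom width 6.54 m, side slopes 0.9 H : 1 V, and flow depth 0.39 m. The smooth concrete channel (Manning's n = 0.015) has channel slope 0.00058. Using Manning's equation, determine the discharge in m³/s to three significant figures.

2.16 m³/s

A = (b + z·y)·y = (6.54 + 0.9×0.39)×0.39 = 2.687 m²
P = b + 2y√(1+z²) = 6.54 + 2×0.39×√(1+0.9²) = 7.589 m
R = A/P = 2.687/7.589 = 0.3541 m
Q = (1/n)·A·R^(2/3)·S^(1/2) = (1/0.015) × 2.687 × 0.3541^(2/3) × 0.00058^(1/2) = 2.160 m³/s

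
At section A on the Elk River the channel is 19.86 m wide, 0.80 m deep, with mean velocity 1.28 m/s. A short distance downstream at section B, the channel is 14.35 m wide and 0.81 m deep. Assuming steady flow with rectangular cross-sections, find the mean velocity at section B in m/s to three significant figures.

1.75 m/s

Q = A₁V₁ = (19.86×0.80) × 1.28 = 20.34 m³/s
A₂ = 14.35 × 0.81 = 11.62 m²
V₂ = Q/A₂ = 20.34/11.62 = 1.750 m/s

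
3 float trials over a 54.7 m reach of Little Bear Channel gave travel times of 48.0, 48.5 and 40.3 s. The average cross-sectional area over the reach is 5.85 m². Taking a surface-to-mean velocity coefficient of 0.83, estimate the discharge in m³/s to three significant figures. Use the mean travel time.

5.82 m³/s

t̄ = (48.0 + 48.5 + 40.3) / 3 = 45.6 s
v_surface = L / t̄ = 54.7 / 45.6 = 1.200 m/s
v_mean = 0.83 × 1.200 = 0.9956 m/s
Q = A × v_mean = 5.85 × 0.9956 = 5.824 m³/s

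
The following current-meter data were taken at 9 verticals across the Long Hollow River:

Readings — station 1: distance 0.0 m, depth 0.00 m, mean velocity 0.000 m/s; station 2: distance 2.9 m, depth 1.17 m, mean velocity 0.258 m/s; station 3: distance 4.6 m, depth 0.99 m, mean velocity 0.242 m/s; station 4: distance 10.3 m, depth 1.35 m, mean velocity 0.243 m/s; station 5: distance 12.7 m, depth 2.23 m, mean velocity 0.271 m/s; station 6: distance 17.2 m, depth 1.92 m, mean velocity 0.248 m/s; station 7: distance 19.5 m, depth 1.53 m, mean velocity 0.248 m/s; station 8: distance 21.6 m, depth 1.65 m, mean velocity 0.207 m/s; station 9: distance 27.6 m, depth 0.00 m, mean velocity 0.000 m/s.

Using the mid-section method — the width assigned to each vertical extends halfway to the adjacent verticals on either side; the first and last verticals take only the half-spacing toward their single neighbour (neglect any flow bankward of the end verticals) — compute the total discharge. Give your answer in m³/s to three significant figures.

w_2 = (4.6 − 0.0)/2 = 2.3 m; q_2 = 0.258 × 1.17 × 2.3 = 0.6943 m³/s
w_3 = (10.3 − 2.9)/2 = 3.7 m; q_3 = 0.242 × 0.99 × 3.7 = 0.8864 m³/s
w_4 = (12.7 − 4.6)/2 = 4.05 m; q_4 = 0.243 × 1.35 × 4.05 = 1.329 m³/s
w_5 = (17.2 − 10.3)/2 = 3.45 m; q_5 = 0.271 × 2.23 × 3.45 = 2.085 m³/s
w_6 = (19.5 − 12.7)/2 = 3.4 m; q_6 = 0.248 × 1.92 × 3.4 = 1.619 m³/s
w_7 = (21.6 − 17.2)/2 = 2.2 m; q_7 = 0.248 × 1.53 × 2.2 = 0.8348 m³/s
w_8 = (27.6 − 19.5)/2 = 4.05 m; q_8 = 0.207 × 1.65 × 4.05 = 1.383 m³/s
Stations 1, 9 contribute zero (depth or velocity is 0).
Q = Σ qᵢ = 8.831 m³/s

8.83 m³/s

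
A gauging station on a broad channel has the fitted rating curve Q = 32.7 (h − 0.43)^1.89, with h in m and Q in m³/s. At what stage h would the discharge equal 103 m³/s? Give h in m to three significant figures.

h − h₀ = (Q/C)^(1/b) = (103/32.7)^(1/1.89) = 1.835 m
h = 0.43 + 1.835 = 2.265 m

2.27 m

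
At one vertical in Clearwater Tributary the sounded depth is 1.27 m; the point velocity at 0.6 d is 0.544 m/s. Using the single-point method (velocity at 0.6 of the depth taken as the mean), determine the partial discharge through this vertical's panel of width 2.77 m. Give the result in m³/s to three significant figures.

1.91 m³/s

v̄ = v₀.₆ = 0.544 m/s
q = v̄ × d × w = 0.5440 × 1.27 × 2.77 = 1.914 m³/s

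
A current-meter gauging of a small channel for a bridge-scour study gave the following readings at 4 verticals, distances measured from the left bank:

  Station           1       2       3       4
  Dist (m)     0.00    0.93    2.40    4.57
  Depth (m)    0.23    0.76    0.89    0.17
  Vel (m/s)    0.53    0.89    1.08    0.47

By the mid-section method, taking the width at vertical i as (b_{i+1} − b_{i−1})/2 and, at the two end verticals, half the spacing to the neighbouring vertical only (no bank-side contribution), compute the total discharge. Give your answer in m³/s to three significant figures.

w_1 = (0.93 − 0.00)/2 = 0.465 m; q_1 = 0.53 × 0.23 × 0.465 = 0.05668 m³/s
w_2 = (2.40 − 0.00)/2 = 1.2 m; q_2 = 0.89 × 0.76 × 1.2 = 0.8117 m³/s
w_3 = (4.57 − 0.93)/2 = 1.82 m; q_3 = 1.08 × 0.89 × 1.82 = 1.749 m³/s
w_4 = (4.57 − 2.40)/2 = 1.085 m; q_4 = 0.47 × 0.17 × 1.085 = 0.08669 m³/s
Q = Σ qᵢ = 2.704 m³/s

2.70 m³/s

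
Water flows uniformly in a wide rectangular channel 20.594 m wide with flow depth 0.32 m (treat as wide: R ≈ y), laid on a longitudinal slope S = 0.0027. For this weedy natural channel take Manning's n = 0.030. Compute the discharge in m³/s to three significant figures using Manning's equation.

A = b·y = 20.594 × 0.32 = 6.590 m²
Wide channel: R ≈ y = 0.32 m
Q = (1/n)·A·R^(2/3)·S^(1/2) = (1/0.030) × 6.590 × 0.3200^(2/3) × 0.0027^(1/2) = 5.340 m³/s

5.34 m³/s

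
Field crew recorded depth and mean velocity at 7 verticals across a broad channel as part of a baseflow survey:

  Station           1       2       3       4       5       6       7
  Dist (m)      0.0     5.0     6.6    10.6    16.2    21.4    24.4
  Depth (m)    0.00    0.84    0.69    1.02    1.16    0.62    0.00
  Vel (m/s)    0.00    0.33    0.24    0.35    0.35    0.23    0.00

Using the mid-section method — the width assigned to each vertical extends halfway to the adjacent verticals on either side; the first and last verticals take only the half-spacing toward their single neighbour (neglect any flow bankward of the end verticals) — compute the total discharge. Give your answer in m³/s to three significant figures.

w_2 = (6.6 − 0.0)/2 = 3.3 m; q_2 = 0.33 × 0.84 × 3.3 = 0.9148 m³/s
w_3 = (10.6 − 5.0)/2 = 2.8 m; q_3 = 0.24 × 0.69 × 2.8 = 0.4637 m³/s
w_4 = (16.2 − 6.6)/2 = 4.8 m; q_4 = 0.35 × 1.02 × 4.8 = 1.714 m³/s
w_5 = (21.4 − 10.6)/2 = 5.4 m; q_5 = 0.35 × 1.16 × 5.4 = 2.192 m³/s
w_6 = (24.4 − 16.2)/2 = 4.1 m; q_6 = 0.23 × 0.62 × 4.1 = 0.5847 m³/s
Stations 1, 7 contribute zero (depth or velocity is 0).
Q = Σ qᵢ = 5.869 m³/s

5.87 m³/s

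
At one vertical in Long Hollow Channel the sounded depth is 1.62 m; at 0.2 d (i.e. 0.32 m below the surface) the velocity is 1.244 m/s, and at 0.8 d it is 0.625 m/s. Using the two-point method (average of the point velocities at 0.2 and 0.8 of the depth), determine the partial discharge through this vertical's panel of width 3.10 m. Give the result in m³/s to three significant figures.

v̄ = (1.244 + 0.625) / 2 = 0.9345 m/s
q = v̄ × d × w = 0.9345 × 1.62 × 3.10 = 4.693 m³/s

4.69 m³/s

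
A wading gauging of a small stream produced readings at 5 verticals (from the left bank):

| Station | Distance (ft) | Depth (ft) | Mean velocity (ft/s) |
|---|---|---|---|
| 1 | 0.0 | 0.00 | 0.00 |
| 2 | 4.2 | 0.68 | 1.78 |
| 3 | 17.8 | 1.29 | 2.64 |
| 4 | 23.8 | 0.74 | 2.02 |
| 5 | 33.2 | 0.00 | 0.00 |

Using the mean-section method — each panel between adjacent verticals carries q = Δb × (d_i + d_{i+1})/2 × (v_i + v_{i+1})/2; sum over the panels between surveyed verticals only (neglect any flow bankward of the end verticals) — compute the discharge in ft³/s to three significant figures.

Panel 1-2: Δb = 4.2 ft, d̄ = (0.00+0.68)/2 = 0.34, v̄ = (0.00+1.78)/2 = 0.89 → q = 4.2×0.34×0.89 = 1.271 ft³/s
Panel 2-3: Δb = 13.6 ft, d̄ = (0.68+1.29)/2 = 0.985, v̄ = (1.78+2.64)/2 = 2.21 → q = 13.6×0.985×2.21 = 29.61 ft³/s
Panel 3-4: Δb = 6 ft, d̄ = (1.29+0.74)/2 = 1.015, v̄ = (2.64+2.02)/2 = 2.33 → q = 6×1.015×2.33 = 14.19 ft³/s
Panel 4-5: Δb = 9.4 ft, d̄ = (0.74+0.00)/2 = 0.37, v̄ = (2.02+0.00)/2 = 1.01 → q = 9.4×0.37×1.01 = 3.513 ft³/s
Q = Σ q = 48.58 ft³/s

48.6 ft³/s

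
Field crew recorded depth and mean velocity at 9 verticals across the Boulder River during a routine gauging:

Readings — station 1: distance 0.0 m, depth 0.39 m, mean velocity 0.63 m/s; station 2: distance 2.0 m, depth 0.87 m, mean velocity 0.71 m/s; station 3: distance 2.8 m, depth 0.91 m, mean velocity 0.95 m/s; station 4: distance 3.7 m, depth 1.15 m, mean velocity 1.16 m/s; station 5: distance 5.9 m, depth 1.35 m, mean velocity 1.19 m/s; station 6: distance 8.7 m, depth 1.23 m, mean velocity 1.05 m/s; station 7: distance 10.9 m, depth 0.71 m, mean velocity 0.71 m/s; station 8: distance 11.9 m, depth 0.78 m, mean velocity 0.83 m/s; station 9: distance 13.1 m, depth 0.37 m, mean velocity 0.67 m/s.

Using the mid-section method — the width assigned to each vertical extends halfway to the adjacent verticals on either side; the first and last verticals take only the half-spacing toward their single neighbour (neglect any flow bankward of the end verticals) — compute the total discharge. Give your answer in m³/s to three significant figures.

12.8 m³/s

w_1 = (2.0 − 0.0)/2 = 1 m; q_1 = 0.63 × 0.39 × 1 = 0.2457 m³/s
w_2 = (2.8 − 0.0)/2 = 1.4 m; q_2 = 0.71 × 0.87 × 1.4 = 0.8648 m³/s
w_3 = (3.7 − 2.0)/2 = 0.85 m; q_3 = 0.95 × 0.91 × 0.85 = 0.7348 m³/s
w_4 = (5.9 − 2.8)/2 = 1.55 m; q_4 = 1.16 × 1.15 × 1.55 = 2.068 m³/s
w_5 = (8.7 − 3.7)/2 = 2.5 m; q_5 = 1.19 × 1.35 × 2.5 = 4.016 m³/s
w_6 = (10.9 − 5.9)/2 = 2.5 m; q_6 = 1.05 × 1.23 × 2.5 = 3.229 m³/s
w_7 = (11.9 − 8.7)/2 = 1.6 m; q_7 = 0.71 × 0.71 × 1.6 = 0.8066 m³/s
w_8 = (13.1 − 10.9)/2 = 1.1 m; q_8 = 0.83 × 0.78 × 1.1 = 0.7121 m³/s
w_9 = (13.1 − 11.9)/2 = 0.6 m; q_9 = 0.67 × 0.37 × 0.6 = 0.1487 m³/s
Q = Σ qᵢ = 12.83 m³/s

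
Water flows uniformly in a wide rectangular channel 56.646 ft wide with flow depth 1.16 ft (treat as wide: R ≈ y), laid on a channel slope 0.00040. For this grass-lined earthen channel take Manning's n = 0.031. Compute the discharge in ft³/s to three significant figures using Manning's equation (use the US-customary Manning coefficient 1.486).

A = b·y = 56.646 × 1.16 = 65.71 ft²
Wide channel: R ≈ y = 1.16 ft
Q = (1.486/n)·A·R^(2/3)·S^(1/2) = (1.486/0.031) × 65.71 × 1.160^(2/3) × 0.00040^(1/2) = 69.55 ft³/s

69.5 ft³/s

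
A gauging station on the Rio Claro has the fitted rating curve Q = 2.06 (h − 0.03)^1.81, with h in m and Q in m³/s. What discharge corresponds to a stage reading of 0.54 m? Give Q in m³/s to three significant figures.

Q = 2.06 × (0.54 − 0.03)^1.81 = 2.06 × 0.51^1.81 = 0.6089 m³/s

0.609 m³/s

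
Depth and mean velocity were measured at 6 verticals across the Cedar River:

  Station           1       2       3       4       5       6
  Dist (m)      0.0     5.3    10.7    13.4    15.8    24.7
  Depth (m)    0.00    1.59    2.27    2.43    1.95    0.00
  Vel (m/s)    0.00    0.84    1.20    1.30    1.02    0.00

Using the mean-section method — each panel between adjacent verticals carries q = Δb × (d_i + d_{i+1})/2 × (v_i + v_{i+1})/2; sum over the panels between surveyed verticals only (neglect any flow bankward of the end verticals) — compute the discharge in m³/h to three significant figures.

Panel 1-2: Δb = 5.3 m, d̄ = (0.00+1.59)/2 = 0.795, v̄ = (0.00+0.84)/2 = 0.42 → q = 5.3×0.795×0.42 = 1.770 m³/s
Panel 2-3: Δb = 5.4 m, d̄ = (1.59+2.27)/2 = 1.93, v̄ = (0.84+1.20)/2 = 1.02 → q = 5.4×1.93×1.02 = 10.63 m³/s
Panel 3-4: Δb = 2.7 m, d̄ = (2.27+2.43)/2 = 2.35, v̄ = (1.20+1.30)/2 = 1.25 → q = 2.7×2.35×1.25 = 7.931 m³/s
Panel 4-5: Δb = 2.4 m, d̄ = (2.43+1.95)/2 = 2.19, v̄ = (1.30+1.02)/2 = 1.16 → q = 2.4×2.19×1.16 = 6.097 m³/s
Panel 5-6: Δb = 8.9 m, d̄ = (1.95+0.00)/2 = 0.975, v̄ = (1.02+0.00)/2 = 0.51 → q = 8.9×0.975×0.51 = 4.426 m³/s
Q = Σ q = 30.85 m³/s
= 30.85 × 3600 = 111100 m³/h

111000 m³/h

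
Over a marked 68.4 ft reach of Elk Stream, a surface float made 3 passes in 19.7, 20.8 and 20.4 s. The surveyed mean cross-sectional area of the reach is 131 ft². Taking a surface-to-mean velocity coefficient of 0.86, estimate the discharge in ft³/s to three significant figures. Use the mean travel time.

t̄ = (19.7 + 20.8 + 20.4) / 3 = 20.3 s
v_surface = L / t̄ = 68.4 / 20.3 = 3.369 ft/s
v_mean = 0.86 × 3.369 = 2.898 ft/s
Q = A × v_mean = 131 × 2.898 = 379.6 ft³/s

380 ft³/s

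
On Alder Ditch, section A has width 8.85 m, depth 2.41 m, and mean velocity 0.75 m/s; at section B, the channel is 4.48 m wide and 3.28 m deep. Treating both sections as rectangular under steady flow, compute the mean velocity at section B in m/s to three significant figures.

1.09 m/s

Q = A₁V₁ = (8.85×2.41) × 0.75 = 16.00 m³/s
A₂ = 4.48 × 3.28 = 14.69 m²
V₂ = Q/A₂ = 16.00/14.69 = 1.089 m/s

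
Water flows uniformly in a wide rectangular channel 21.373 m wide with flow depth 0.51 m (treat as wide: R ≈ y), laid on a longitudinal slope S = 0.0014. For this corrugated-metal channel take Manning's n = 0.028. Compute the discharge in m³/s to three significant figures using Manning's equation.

A = b·y = 21.373 × 0.51 = 10.90 m²
Wide channel: R ≈ y = 0.51 m
Q = (1/n)·A·R^(2/3)·S^(1/2) = (1/0.028) × 10.90 × 0.5100^(2/3) × 0.0014^(1/2) = 9.298 m³/s

9.30 m³/s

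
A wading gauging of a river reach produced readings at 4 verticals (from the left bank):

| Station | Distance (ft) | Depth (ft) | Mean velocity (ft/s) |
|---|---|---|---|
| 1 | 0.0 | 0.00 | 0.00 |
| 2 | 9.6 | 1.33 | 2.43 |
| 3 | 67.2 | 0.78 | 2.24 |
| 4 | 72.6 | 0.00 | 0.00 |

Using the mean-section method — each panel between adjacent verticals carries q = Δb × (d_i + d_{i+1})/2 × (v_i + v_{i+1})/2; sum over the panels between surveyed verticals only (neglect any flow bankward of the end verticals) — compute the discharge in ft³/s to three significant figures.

Panel 1-2: Δb = 9.6 ft, d̄ = (0.00+1.33)/2 = 0.665, v̄ = (0.00+2.43)/2 = 1.215 → q = 9.6×0.665×1.215 = 7.757 ft³/s
Panel 2-3: Δb = 57.6 ft, d̄ = (1.33+0.78)/2 = 1.055, v̄ = (2.43+2.24)/2 = 2.335 → q = 57.6×1.055×2.335 = 141.9 ft³/s
Panel 3-4: Δb = 5.4 ft, d̄ = (0.78+0.00)/2 = 0.39, v̄ = (2.24+0.00)/2 = 1.12 → q = 5.4×0.39×1.12 = 2.359 ft³/s
Q = Σ q = 152.0 ft³/s

152 ft³/s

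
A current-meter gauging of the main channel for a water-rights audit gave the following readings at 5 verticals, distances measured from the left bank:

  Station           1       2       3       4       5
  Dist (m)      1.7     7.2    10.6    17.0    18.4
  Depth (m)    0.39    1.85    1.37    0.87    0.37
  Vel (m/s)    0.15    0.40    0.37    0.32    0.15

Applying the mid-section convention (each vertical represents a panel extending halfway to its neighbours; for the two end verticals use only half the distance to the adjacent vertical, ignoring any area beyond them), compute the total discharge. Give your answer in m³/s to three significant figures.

7.06 m³/s

w_1 = (7.2 − 1.7)/2 = 2.75 m; q_1 = 0.15 × 0.39 × 2.75 = 0.1609 m³/s
w_2 = (10.6 − 1.7)/2 = 4.45 m; q_2 = 0.40 × 1.85 × 4.45 = 3.293 m³/s
w_3 = (17.0 − 7.2)/2 = 4.9 m; q_3 = 0.37 × 1.37 × 4.9 = 2.484 m³/s
w_4 = (18.4 − 10.6)/2 = 3.9 m; q_4 = 0.32 × 0.87 × 3.9 = 1.086 m³/s
w_5 = (18.4 − 17.0)/2 = 0.7 m; q_5 = 0.15 × 0.37 × 0.7 = 0.03885 m³/s
Q = Σ qᵢ = 7.062 m³/s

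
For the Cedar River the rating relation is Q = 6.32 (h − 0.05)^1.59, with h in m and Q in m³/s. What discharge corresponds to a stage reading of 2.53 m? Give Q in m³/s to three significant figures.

26.8 m³/s

Q = 6.32 × (2.53 − 0.05)^1.59 = 6.32 × 2.48^1.59 = 26.79 m³/s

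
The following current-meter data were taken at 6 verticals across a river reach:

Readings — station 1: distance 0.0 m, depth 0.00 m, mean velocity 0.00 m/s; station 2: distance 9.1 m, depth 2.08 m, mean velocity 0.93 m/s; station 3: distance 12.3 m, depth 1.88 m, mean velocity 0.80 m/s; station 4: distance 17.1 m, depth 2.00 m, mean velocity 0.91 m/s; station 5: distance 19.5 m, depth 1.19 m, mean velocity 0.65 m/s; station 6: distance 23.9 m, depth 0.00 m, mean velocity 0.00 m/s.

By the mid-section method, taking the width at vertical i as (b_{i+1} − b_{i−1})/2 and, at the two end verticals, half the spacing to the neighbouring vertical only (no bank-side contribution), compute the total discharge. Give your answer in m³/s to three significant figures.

27.1 m³/s

w_2 = (12.3 − 0.0)/2 = 6.15 m; q_2 = 0.93 × 2.08 × 6.15 = 11.90 m³/s
w_3 = (17.1 − 9.1)/2 = 4 m; q_3 = 0.80 × 1.88 × 4 = 6.016 m³/s
w_4 = (19.5 − 12.3)/2 = 3.6 m; q_4 = 0.91 × 2.00 × 3.6 = 6.552 m³/s
w_5 = (23.9 − 17.1)/2 = 3.4 m; q_5 = 0.65 × 1.19 × 3.4 = 2.630 m³/s
Stations 1, 6 contribute zero (depth or velocity is 0).
Q = Σ qᵢ = 27.09 m³/s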